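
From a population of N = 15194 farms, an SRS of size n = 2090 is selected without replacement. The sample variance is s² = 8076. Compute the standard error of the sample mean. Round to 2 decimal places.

Under SRS without replacement, Var(ȳ) = (1 − f)·s²/n with f = n/N = 2090/15194 = 0.13755430.
Var(ȳ) = (1 − 0.13755430)·8076/2090 = 0.86244570·3.8641148 = 3.3325892.
SE(ȳ) = √(3.3325892) = 1.83.

1.83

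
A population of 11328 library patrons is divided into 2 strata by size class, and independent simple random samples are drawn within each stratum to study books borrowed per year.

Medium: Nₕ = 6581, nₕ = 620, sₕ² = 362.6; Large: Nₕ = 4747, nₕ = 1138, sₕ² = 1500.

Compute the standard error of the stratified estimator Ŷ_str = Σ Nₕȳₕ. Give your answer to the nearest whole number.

Var(Ŷ_str) = Σₕ Nₕ²(1 − fₕ)sₕ²/nₕ.
Medium: 6581²·(1 − 620/6581)·362.6/620 = 2.2942837 × 10^7.
Large: 4747²·(1 − 1138/4747)·1500/1138 = 2.2581621 × 10^7.
Sum = 4.5524458 × 10^7.
SE = √(4.5524458 × 10^7) = 6747.

6747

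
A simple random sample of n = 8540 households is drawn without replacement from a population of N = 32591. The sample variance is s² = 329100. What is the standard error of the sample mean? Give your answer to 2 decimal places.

Under SRS without replacement, Var(ȳ) = (1 − f)·s²/n with f = n/N = 8540/32591 = 0.26203553.
Var(ȳ) = (1 − 0.26203553)·329100/8540 = 0.73796447·38.5363 = 28.43842.
SE(ȳ) = √(28.43842) = 5.33.

5.33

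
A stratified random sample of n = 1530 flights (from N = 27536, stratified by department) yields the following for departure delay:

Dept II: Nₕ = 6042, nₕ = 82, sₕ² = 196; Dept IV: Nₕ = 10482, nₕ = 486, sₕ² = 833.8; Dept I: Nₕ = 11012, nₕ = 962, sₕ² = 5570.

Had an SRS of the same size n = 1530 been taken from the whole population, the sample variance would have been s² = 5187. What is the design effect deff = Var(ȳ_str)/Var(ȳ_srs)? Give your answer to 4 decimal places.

Var(ȳ_str) = Σ Wₕ²(1−fₕ)sₕ²/nₕ with Wₕ = Nₕ/27536:
  Dept II: (6042/27536)²·(1−82/6042)·196/82 = 0.11351872
  Dept IV: (10482/27536)²·(1−486/10482)·833.8/486 = 0.23707967
  Dept I: (11012/27536)²·(1−962/11012)·5570/962 = 0.84510502
  → Var(ȳ_str) = 1.1957034.
Var(ȳ_srs) = (1 − 1530/27536)·5187/1530 = 3.2018245.
deff = 1.1957034 / 3.2018245 = 0.3734.

0.3734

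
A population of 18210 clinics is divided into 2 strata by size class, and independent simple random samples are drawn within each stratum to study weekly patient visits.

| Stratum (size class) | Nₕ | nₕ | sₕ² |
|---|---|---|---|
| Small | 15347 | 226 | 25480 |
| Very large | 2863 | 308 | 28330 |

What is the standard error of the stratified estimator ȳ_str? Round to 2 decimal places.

9.00

Var(ȳ_str) = Σₕ Wₕ²(1 − fₕ)sₕ²/nₕ with Wₕ = Nₕ/N, N = 18210.
Small: Wₕ = 0.84277869; term = 0.84277869²·(1 − 0.01472601)·25480/226 = 78.899654.
Very large: Wₕ = 0.15722131; term = 0.15722131²·(1 − 0.10757946)·28330/308 = 2.0290288.
Sum = 80.928683.
SE = √(80.928683) = 9.00.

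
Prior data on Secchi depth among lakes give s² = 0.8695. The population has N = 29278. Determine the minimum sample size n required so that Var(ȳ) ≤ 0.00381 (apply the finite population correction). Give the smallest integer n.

Without fpc, n₀ = s²/D = 0.8695/0.00381 = 228.2152.
With fpc, (1 − n/N)·s²/n ≤ D requires n ≥ n₀/(1 + n₀/N) = 228.2152/(1 + 228.2152/29278) = 226.4501.
Rounding up, n = 227.

227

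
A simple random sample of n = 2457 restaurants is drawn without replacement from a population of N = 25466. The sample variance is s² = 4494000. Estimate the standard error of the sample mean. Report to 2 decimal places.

40.65

Under SRS without replacement, Var(ȳ) = (1 − f)·s²/n with f = n/N = 2457/25466 = 0.09648158.
Var(ȳ) = (1 − 0.09648158)·4494000/2457 = 0.90351842·1829.0598 = 1652.5892.
SE(ȳ) = √(1652.5892) = 40.65.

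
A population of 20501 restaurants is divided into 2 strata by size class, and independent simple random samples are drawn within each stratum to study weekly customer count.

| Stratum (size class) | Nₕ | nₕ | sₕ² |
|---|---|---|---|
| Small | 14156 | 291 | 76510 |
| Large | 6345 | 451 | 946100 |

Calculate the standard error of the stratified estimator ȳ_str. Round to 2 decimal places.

Var(ȳ_str) = Σₕ Wₕ²(1 − fₕ)sₕ²/nₕ with Wₕ = Nₕ/N, N = 20501.
Small: Wₕ = 0.69050290; term = 0.69050290²·(1 − 0.02055665)·76510/291 = 122.78224.
Large: Wₕ = 0.30949710; term = 0.30949710²·(1 − 0.07107959)·946100/451 = 186.66039.
Sum = 309.44263.
SE = √(309.44263) = 17.59.

17.59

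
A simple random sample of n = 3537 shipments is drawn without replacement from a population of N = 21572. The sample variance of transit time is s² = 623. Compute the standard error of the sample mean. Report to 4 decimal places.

0.3837

Under SRS without replacement, Var(ȳ) = (1 − f)·s²/n with f = n/N = 3537/21572 = 0.16396254.
Var(ȳ) = (1 − 0.16396254)·623/3537 = 0.83603746·0.17613797 = 0.14725794.
SE(ȳ) = √(0.14725794) = 0.3837.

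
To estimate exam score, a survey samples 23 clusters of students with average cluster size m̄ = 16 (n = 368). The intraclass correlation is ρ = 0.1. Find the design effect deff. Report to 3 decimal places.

2.500

deff = 1 + (16 − 1)·0.1 = 1 + 1.5 = 2.5.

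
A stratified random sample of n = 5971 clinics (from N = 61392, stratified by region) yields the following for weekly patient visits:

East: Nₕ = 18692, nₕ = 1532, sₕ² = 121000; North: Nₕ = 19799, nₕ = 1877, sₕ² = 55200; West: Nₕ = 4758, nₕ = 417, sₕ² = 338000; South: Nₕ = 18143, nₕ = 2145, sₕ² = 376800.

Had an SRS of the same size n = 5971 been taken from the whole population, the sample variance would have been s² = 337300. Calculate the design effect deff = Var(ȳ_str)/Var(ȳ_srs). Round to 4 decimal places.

Var(ȳ_str) = Σ Wₕ²(1−fₕ)sₕ²/nₕ with Wₕ = Nₕ/61392:
  East: (18692/61392)²·(1−1532/18692)·121000/1532 = 6.7216531
  North: (19799/61392)²·(1−1877/19799)·55200/1877 = 2.7687323
  West: (4758/61392)²·(1−417/4758)·338000/417 = 4.4419259
  South: (18143/61392)²·(1−2145/18143)·376800/2145 = 13.528038
  → Var(ȳ_str) = 27.460349.
Var(ȳ_srs) = (1 − 5971/61392)·337300/5971 = 50.995499.
deff = 27.460349 / 50.995499 = 0.5385.

0.5385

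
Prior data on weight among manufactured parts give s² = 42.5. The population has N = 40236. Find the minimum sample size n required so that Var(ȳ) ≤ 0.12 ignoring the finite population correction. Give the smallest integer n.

355

Without fpc, n₀ = s²/D = 42.5/0.12 = 354.1667.
Rounding up, n = 355.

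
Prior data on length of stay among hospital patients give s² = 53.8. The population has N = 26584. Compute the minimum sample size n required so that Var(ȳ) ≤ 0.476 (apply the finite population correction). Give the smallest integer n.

113

Without fpc, n₀ = s²/D = 53.8/0.476 = 113.0252.
With fpc, (1 − n/N)·s²/n ≤ D requires n ≥ n₀/(1 + n₀/N) = 113.0252/(1 + 113.0252/26584) = 112.5467.
Rounding up, n = 113.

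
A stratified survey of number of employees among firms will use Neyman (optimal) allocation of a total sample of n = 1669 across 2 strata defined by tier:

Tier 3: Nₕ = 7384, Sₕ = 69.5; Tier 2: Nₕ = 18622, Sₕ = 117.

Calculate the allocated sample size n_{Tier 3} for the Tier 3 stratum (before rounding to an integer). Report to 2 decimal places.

Neyman allocation: nₕ = n·NₕSₕ / Σⱼ NⱼSⱼ.
Σ NⱼSⱼ = 7384·69.5 + 18622·117 = 2.691962 × 10^6.
n_{Tier 3} = 1669·7384·69.5 / (2.691962 × 10^6) = 318.17.

318.17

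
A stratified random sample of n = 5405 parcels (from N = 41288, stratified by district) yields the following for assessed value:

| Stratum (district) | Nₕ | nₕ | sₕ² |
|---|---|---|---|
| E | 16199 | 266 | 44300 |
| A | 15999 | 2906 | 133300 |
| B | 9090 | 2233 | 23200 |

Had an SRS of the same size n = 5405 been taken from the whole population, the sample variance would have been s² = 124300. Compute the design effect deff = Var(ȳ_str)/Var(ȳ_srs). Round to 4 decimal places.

1.5626

Var(ȳ_str) = Σ Wₕ²(1−fₕ)sₕ²/nₕ with Wₕ = Nₕ/41288:
  E: (16199/41288)²·(1−266/16199)·44300/266 = 25.215069
  A: (15999/41288)²·(1−2906/15999)·133300/2906 = 5.6366213
  B: (9090/41288)²·(1−2233/9090)·23200/2233 = 0.37988278
  → Var(ȳ_str) = 31.231573.
Var(ȳ_srs) = (1 − 5405/41288)·124300/5405 = 19.986665.
deff = 31.231573 / 19.986665 = 1.5626.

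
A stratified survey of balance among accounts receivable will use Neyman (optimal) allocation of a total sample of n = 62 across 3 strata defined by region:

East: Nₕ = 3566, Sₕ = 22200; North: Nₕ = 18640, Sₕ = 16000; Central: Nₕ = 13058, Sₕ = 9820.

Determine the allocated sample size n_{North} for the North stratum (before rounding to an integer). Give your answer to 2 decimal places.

36.57

Neyman allocation: nₕ = n·NₕSₕ / Σⱼ NⱼSⱼ.
Σ NⱼSⱼ = 3566·22200 + 18640·16000 + 13058·9820 = 5.0563476 × 10^8.
n_{North} = 62·18640·16000 / (5.0563476 × 10^8) = 36.57.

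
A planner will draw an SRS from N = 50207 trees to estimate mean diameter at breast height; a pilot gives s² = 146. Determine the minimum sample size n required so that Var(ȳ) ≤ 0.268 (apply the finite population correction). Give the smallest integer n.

Without fpc, n₀ = s²/D = 146/0.268 = 544.7761.
With fpc, (1 − n/N)·s²/n ≤ D requires n ≥ n₀/(1 + n₀/N) = 544.7761/(1 + 544.7761/50207) = 538.9284.
Rounding up, n = 539.

539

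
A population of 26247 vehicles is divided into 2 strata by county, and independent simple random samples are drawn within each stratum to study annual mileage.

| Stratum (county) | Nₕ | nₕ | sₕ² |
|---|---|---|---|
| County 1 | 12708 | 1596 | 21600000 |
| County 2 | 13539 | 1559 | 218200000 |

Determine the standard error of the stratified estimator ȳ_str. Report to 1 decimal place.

Var(ȳ_str) = Σₕ Wₕ²(1 − fₕ)sₕ²/nₕ with Wₕ = Nₕ/N, N = 26247.
County 1: Wₕ = 0.48416962; term = 0.48416962²·(1 − 0.12559018)·21600000/1596 = 2774.1565.
County 2: Wₕ = 0.51583038; term = 0.51583038²·(1 − 0.11514883)·218200000/1559 = 32952.828.
Sum = 35726.985.
SE = √(35726.985) = 189.0.

189.0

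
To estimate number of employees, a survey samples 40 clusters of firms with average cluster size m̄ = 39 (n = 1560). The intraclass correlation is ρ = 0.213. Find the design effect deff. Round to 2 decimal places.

deff = 1 + (39 − 1)·0.213 = 1 + 8.094 = 9.094.

9.09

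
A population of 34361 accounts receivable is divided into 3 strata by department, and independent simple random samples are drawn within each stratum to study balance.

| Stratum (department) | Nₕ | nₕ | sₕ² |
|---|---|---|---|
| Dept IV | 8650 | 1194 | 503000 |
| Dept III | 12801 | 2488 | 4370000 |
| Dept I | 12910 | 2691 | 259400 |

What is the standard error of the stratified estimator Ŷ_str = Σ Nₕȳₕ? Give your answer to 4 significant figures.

521300

Var(Ŷ_str) = Σₕ Nₕ²(1 − fₕ)sₕ²/nₕ.
Dept IV: 8650²·(1 − 1194/8650)·503000/1194 = 2.7169751 × 10^10.
Dept III: 12801²·(1 − 2488/12801)·4370000/2488 = 2.3187823 × 10^11.
Dept I: 12910²·(1 − 2691/12910)·259400/2691 = 1.2717183 × 10^10.
Sum = 2.7176516 × 10^11.
SE = √(2.7176516 × 10^11) = 521300.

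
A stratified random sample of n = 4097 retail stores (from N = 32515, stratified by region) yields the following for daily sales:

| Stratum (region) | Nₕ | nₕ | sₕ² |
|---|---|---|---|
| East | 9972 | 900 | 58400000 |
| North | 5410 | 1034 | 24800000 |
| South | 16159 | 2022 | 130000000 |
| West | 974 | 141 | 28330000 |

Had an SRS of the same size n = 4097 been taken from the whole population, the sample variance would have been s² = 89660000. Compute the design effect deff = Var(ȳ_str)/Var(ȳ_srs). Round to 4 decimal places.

1.0528

Var(ȳ_str) = Σ Wₕ²(1−fₕ)sₕ²/nₕ with Wₕ = Nₕ/32515:
  East: (9972/32515)²·(1−900/9972)·58400000/900 = 5552.4944
  North: (5410/32515)²·(1−1034/5410)·24800000/1034 = 537.07904
  South: (16159/32515)²·(1−2022/16159)·130000000/2022 = 13892.053
  West: (974/32515)²·(1−141/974)·28330000/141 = 154.19273
  → Var(ȳ_str) = 20135.819.
Var(ȳ_srs) = (1 − 4097/32515)·89660000/4097 = 19126.809.
deff = 20135.819 / 19126.809 = 1.0528.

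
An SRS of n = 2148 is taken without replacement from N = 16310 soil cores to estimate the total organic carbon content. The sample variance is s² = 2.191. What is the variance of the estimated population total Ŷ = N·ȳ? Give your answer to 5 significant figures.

Var(Ŷ) = N²·Var(ȳ) = N²·(1 − n/N)·s²/n.
f = 2148/16310 = 0.13169834; Var(ȳ) = 0.86830166·2.191/2148 = 8.8568386 × 10^-4.
Var(Ŷ) = 16310² · (8.8568386 × 10^-4) = 235606.17.

235610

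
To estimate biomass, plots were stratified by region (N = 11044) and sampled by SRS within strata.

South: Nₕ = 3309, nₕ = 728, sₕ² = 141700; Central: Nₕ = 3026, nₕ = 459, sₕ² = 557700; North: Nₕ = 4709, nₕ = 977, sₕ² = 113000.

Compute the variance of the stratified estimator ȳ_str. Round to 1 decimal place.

107.7

Var(ȳ_str) = Σₕ Wₕ²(1 − fₕ)sₕ²/nₕ with Wₕ = Nₕ/N, N = 11044.
South: Wₕ = 0.29961970; term = 0.29961970²·(1 − 0.22000604)·141700/728 = 13.629203.
Central: Wₕ = 0.27399493; term = 0.27399493²·(1 − 0.15168539)·557700/459 = 77.380219.
North: Wₕ = 0.42638537; term = 0.42638537²·(1 − 0.20747505)·113000/977 = 16.66485.
Sum = 107.67427.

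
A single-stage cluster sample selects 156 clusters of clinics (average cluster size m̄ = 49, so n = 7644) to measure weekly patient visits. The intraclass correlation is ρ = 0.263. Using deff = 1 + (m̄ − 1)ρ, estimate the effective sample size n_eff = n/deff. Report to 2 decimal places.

deff = 1 + (49 − 1)·0.263 = 1 + 12.624 = 13.624.
n_eff = 7644 / 13.624 = 561.07.

561.07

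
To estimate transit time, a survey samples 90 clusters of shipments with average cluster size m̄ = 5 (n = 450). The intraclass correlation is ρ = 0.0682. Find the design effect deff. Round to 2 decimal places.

1.27

deff = 1 + (5 − 1)·0.0682 = 1 + 0.2728 = 1.2728.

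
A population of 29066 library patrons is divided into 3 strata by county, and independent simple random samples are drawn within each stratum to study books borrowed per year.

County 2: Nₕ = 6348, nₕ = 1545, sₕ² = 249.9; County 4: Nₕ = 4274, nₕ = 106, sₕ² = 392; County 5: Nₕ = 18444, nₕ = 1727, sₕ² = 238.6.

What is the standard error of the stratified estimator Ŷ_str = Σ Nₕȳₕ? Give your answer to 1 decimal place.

Var(Ŷ_str) = Σₕ Nₕ²(1 − fₕ)sₕ²/nₕ.
County 2: 6348²·(1 − 1545/6348)·249.9/1545 = 4.9315936 × 10^6.
County 4: 4274²·(1 − 106/4274)·392/106 = 6.5878307 × 10^7.
County 5: 18444²·(1 − 1727/18444)·238.6/1727 = 4.259823 × 10^7.
Sum = 1.1340813 × 10^8.
SE = √(1.1340813 × 10^8) = 10649.3.

10649.3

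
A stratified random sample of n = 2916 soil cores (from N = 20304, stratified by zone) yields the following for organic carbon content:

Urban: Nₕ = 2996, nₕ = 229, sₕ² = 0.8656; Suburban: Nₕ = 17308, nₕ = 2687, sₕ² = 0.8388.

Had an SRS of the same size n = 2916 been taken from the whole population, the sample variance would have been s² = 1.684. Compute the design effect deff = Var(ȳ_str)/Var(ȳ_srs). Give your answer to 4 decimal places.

0.5412

Var(ȳ_str) = Σ Wₕ²(1−fₕ)sₕ²/nₕ with Wₕ = Nₕ/20304:
  Urban: (2996/20304)²·(1−229/2996)·0.8656/229 = 7.6009788 × 10^-5
  Suburban: (17308/20304)²·(1−2687/17308)·0.8388/2687 = 1.9162471 × 10^-4
  → Var(ȳ_str) = 2.676345 × 10^-4.
Var(ȳ_srs) = (1 − 2916/20304)·1.684/2916 = 4.9456411 × 10^-4.
deff = (2.676345 × 10^-4) / (4.9456411 × 10^-4) = 0.5412.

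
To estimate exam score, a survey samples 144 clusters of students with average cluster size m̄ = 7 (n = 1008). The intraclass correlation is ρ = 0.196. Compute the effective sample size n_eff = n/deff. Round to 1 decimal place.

deff = 1 + (7 − 1)·0.196 = 1 + 1.176 = 2.176.
n_eff = 1008 / 2.176 = 463.2.

463.2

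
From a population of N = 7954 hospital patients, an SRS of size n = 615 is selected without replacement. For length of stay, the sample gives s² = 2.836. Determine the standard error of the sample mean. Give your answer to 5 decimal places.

Under SRS without replacement, Var(ȳ) = (1 − f)·s²/n with f = n/N = 615/7954 = 0.07731959.
Var(ȳ) = (1 − 0.07731959)·2.836/615 = 0.92268041·0.0046113821 = 0.004254832.
SE(ȳ) = √(0.004254832) = 0.06523.

0.06523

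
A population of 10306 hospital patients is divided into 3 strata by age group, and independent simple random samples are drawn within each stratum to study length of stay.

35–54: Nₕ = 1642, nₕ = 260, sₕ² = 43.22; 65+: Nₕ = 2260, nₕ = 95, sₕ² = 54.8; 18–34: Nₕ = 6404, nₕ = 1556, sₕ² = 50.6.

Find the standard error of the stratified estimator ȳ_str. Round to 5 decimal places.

Var(ȳ_str) = Σₕ Wₕ²(1 − fₕ)sₕ²/nₕ with Wₕ = Nₕ/N, N = 10306.
35–54: Wₕ = 0.15932467; term = 0.15932467²·(1 − 0.15834348)·43.22/260 = 0.0035515042.
65+: Wₕ = 0.21928973; term = 0.21928973²·(1 − 0.04203540)·54.8/95 = 0.026573149.
18–34: Wₕ = 0.62138560; term = 0.62138560²·(1 − 0.24297314)·50.6/1556 = 0.0095054916.
Sum = 0.039630145.
SE = √(0.039630145) = 0.19907.

0.19907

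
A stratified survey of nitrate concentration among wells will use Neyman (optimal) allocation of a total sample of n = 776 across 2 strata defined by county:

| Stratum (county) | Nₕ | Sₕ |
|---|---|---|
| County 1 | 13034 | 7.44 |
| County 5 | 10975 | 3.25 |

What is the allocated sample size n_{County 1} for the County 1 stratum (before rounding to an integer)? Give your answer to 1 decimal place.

567.3

Neyman allocation: nₕ = n·NₕSₕ / Σⱼ NⱼSⱼ.
Σ NⱼSⱼ = 13034·7.44 + 10975·3.25 = 132641.71.
n_{County 1} = 776·13034·7.44 / 132641.71 = 567.3.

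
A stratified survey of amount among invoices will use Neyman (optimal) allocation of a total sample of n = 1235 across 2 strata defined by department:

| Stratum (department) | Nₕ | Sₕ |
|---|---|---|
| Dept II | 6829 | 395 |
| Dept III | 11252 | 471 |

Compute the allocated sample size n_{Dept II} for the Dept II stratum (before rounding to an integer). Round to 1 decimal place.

416.6

Neyman allocation: nₕ = n·NₕSₕ / Σⱼ NⱼSⱼ.
Σ NⱼSⱼ = 6829·395 + 11252·471 = 7.997147 × 10^6.
n_{Dept II} = 1235·6829·395 / (7.997147 × 10^6) = 416.6.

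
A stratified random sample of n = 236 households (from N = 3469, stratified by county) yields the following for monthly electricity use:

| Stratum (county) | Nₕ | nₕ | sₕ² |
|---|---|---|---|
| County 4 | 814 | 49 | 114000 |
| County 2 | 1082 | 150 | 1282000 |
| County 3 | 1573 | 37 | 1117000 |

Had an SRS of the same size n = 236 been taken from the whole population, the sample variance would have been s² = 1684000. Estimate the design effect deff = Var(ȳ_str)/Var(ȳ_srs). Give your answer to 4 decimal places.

Var(ȳ_str) = Σ Wₕ²(1−fₕ)sₕ²/nₕ with Wₕ = Nₕ/3469:
  County 4: (814/3469)²·(1−49/814)·114000/49 = 120.38878
  County 2: (1082/3469)²·(1−150/1082)·1282000/150 = 716.19509
  County 3: (1573/3469)²·(1−37/1573)·1117000/37 = 6061.2582
  → Var(ȳ_str) = 6897.8421.
Var(ȳ_srs) = (1 − 236/3469)·1684000/236 = 6650.1507.
deff = 6897.8421 / 6650.1507 = 1.0372.

1.0372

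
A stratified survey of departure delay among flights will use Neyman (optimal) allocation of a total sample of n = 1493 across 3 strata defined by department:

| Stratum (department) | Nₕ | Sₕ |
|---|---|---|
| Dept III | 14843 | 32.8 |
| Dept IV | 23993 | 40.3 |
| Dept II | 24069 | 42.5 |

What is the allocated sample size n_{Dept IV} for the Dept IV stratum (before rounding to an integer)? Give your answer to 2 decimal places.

582.88

Neyman allocation: nₕ = n·NₕSₕ / Σⱼ NⱼSⱼ.
Σ NⱼSⱼ = 14843·32.8 + 23993·40.3 + 24069·42.5 = 2.4767008 × 10^6.
n_{Dept IV} = 1493·23993·40.3 / (2.4767008 × 10^6) = 582.88.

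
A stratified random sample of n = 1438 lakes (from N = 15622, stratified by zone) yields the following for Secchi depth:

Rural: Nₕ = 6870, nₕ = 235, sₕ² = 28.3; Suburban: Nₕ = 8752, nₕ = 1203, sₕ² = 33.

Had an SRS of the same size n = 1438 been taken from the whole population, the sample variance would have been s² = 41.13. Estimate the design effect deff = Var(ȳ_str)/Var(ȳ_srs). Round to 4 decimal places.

Var(ȳ_str) = Σ Wₕ²(1−fₕ)sₕ²/nₕ with Wₕ = Nₕ/15622:
  Rural: (6870/15622)²·(1−235/6870)·28.3/235 = 0.022492771
  Suburban: (8752/15622)²·(1−1203/8752)·33/1203 = 0.0074262879
  → Var(ȳ_str) = 0.029919059.
Var(ȳ_srs) = (1 − 1438/15622)·41.13/1438 = 0.0259694.
deff = 0.029919059 / 0.0259694 = 1.1521.

1.1521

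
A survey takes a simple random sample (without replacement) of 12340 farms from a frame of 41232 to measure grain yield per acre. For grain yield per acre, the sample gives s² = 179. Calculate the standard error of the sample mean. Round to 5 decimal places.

0.10082

Under SRS without replacement, Var(ȳ) = (1 − f)·s²/n with f = n/N = 12340/41232 = 0.29928211.
Var(ȳ) = (1 − 0.29928211)·179/12340 = 0.70071789·0.014505673 = 0.010164384.
SE(ȳ) = √(0.010164384) = 0.10082.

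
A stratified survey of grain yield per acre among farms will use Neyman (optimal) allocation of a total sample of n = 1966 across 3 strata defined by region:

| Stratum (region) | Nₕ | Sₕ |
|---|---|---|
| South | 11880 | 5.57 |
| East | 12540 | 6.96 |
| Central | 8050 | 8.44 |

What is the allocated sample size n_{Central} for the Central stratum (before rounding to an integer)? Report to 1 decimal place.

603.3

Neyman allocation: nₕ = n·NₕSₕ / Σⱼ NⱼSⱼ.
Σ NⱼSⱼ = 11880·5.57 + 12540·6.96 + 8050·8.44 = 221392.
n_{Central} = 1966·8050·8.44 / 221392 = 603.3.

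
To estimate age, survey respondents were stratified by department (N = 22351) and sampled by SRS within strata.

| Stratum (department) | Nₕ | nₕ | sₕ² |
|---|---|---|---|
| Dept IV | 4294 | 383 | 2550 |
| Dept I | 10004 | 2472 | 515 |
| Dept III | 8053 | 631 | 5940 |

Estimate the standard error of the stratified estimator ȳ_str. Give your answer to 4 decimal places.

1.1754

Var(ȳ_str) = Σₕ Wₕ²(1 − fₕ)sₕ²/nₕ with Wₕ = Nₕ/N, N = 22351.
Dept IV: Wₕ = 0.19211668; term = 0.19211668²·(1 − 0.08919422)·2550/383 = 0.2238192.
Dept I: Wₕ = 0.44758624; term = 0.44758624²·(1 − 0.24710116)·515/2472 = 0.031423086.
Dept III: Wₕ = 0.36029708; term = 0.36029708²·(1 − 0.07835589)·5940/631 = 1.1262682.
Sum = 1.3815105.
SE = √(1.3815105) = 1.1754.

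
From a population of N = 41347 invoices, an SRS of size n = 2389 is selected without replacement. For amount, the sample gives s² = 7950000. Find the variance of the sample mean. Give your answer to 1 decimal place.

3135.5

Under SRS without replacement, Var(ȳ) = (1 − f)·s²/n with f = n/N = 2389/41347 = 0.05777928.
Var(ȳ) = (1 − 0.05777928)·7950000/2389 = 0.94222072·3327.7522 = 3135.4771.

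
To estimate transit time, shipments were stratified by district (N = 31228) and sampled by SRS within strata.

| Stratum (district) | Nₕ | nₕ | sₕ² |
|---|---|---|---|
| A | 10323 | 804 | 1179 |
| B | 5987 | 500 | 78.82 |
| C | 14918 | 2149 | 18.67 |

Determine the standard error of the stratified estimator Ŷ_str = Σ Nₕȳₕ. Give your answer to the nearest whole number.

12285

Var(Ŷ_str) = Σₕ Nₕ²(1 − fₕ)sₕ²/nₕ.
A: 10323²·(1 − 804/10323)·1179/804 = 1.4409702 × 10^8.
B: 5987²·(1 − 500/5987)·78.82/500 = 5.1785795 × 10^6.
C: 14918²·(1 − 2149/14918)·18.67/2149 = 1.6549139 × 10^6.
Sum = 1.5093051 × 10^8.
SE = √(1.5093051 × 10^8) = 12285.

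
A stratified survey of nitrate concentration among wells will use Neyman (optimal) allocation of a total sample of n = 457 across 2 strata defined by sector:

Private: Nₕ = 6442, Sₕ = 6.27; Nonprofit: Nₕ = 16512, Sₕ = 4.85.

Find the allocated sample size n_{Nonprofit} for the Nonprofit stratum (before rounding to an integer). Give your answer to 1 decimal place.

303.8

Neyman allocation: nₕ = n·NₕSₕ / Σⱼ NⱼSⱼ.
Σ NⱼSⱼ = 6442·6.27 + 16512·4.85 = 120474.54.
n_{Nonprofit} = 457·16512·4.85 / 120474.54 = 303.8.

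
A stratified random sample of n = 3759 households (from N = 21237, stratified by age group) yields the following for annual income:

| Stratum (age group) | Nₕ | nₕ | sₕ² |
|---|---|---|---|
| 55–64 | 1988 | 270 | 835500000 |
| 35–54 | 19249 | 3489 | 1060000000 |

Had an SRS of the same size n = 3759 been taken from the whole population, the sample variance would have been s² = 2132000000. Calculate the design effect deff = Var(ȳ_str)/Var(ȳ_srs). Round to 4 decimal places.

0.4880

Var(ȳ_str) = Σ Wₕ²(1−fₕ)sₕ²/nₕ with Wₕ = Nₕ/21237:
  55–64: (1988/21237)²·(1−270/1988)·835500000/270 = 23433.432
  35–54: (19249/21237)²·(1−3489/19249)·1060000000/3489 = 204353.91
  → Var(ȳ_str) = 227787.34.
Var(ȳ_srs) = (1 − 3759/21237)·2132000000/3759 = 466781.29.
deff = 227787.34 / 466781.29 = 0.4880.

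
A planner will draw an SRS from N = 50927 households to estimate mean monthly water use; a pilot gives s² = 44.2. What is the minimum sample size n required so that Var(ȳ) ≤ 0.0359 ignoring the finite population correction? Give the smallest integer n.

1232

Without fpc, n₀ = s²/D = 44.2/0.0359 = 1231.1978.
Rounding up, n = 1232.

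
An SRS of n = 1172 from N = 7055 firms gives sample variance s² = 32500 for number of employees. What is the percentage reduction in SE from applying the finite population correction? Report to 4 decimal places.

f = n/N = 1172/7055 = 0.16612332.
SE_no-fpc = √(s²/n) = 5.2659639; SE_fpc = √((1−f)s²/n) = 4.8087122.
Ratio = √(1−f) = 0.91316849. Reduction = 100·(1 − 0.91316849) = 8.6832%.

8.6832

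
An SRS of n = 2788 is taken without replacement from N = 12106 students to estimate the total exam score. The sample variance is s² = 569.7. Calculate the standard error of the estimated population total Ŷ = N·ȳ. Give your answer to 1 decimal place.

4801.1

Var(Ŷ) = N²·Var(ȳ) = N²·(1 − n/N)·s²/n.
f = 2788/12106 = 0.23029903; Var(ȳ) = 0.76970097·569.7/2788 = 0.15728072.
Var(Ŷ) = 12106² · 0.15728072 = 2.3050313 × 10^7.
SE(Ŷ) = √(2.3050313 × 10^7) = 4801.1.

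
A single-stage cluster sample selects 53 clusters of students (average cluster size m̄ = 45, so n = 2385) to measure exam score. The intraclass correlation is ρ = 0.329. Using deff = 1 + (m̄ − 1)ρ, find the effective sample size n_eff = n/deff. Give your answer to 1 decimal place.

deff = 1 + (45 − 1)·0.329 = 1 + 14.476 = 15.476.
n_eff = 2385 / 15.476 = 154.1.

154.1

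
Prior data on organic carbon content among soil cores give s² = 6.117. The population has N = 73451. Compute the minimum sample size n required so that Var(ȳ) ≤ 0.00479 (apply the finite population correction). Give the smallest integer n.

1256

Without fpc, n₀ = s²/D = 6.117/0.00479 = 1277.0355.
With fpc, (1 − n/N)·s²/n ≤ D requires n ≥ n₀/(1 + n₀/N) = 1277.0355/(1 + 1277.0355/73451) = 1255.2121.
Rounding up, n = 1256.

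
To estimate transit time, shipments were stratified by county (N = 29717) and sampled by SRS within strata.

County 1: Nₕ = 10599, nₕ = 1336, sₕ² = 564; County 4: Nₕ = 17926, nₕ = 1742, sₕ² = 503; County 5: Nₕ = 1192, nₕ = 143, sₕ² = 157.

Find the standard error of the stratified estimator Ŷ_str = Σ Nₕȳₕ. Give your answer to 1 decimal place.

11251.2

Var(Ŷ_str) = Σₕ Nₕ²(1 − fₕ)sₕ²/nₕ.
County 1: 10599²·(1 − 1336/10599)·564/1336 = 4.1446628 × 10^7.
County 4: 17926²·(1 − 1742/17926)·503/1742 = 8.3770112 × 10^7.
County 5: 1192²·(1 − 143/1192)·157/143 = 1.3728256 × 10^6.
Sum = 1.2658957 × 10^8.
SE = √(1.2658957 × 10^8) = 11251.2.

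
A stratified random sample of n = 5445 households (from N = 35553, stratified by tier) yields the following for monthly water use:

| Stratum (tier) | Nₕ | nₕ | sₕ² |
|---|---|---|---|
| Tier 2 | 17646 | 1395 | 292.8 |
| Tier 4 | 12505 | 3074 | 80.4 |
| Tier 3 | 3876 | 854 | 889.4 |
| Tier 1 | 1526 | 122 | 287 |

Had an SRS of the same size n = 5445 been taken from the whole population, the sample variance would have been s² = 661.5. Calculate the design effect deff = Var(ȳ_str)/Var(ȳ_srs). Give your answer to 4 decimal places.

0.6191

Var(ȳ_str) = Σ Wₕ²(1−fₕ)sₕ²/nₕ with Wₕ = Nₕ/35553:
  Tier 2: (17646/35553)²·(1−1395/17646)·292.8/1395 = 0.047617953
  Tier 4: (12505/35553)²·(1−3074/12505)·80.4/3074 = 0.0024402882
  Tier 3: (3876/35553)²·(1−854/3876)·889.4/854 = 0.0096508369
  Tier 1: (1526/35553)²·(1−122/1526)·287/122 = 0.0039874128
  → Var(ȳ_str) = 0.063696491.
Var(ȳ_srs) = (1 − 5445/35553)·661.5/5445 = 0.10288158.
deff = 0.063696491 / 0.10288158 = 0.6191.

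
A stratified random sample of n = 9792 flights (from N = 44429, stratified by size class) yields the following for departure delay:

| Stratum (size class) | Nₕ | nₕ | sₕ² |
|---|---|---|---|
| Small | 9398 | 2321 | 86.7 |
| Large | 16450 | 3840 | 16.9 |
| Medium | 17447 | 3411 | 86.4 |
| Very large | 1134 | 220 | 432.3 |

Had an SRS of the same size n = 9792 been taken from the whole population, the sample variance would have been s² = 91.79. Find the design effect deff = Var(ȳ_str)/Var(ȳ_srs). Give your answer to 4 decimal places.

Var(ȳ_str) = Σ Wₕ²(1−fₕ)sₕ²/nₕ with Wₕ = Nₕ/44429:
  Small: (9398/44429)²·(1−2321/9398)·86.7/2321 = 0.0012586226
  Large: (16450/44429)²·(1−3840/16450)·16.9/3840 = 4.6249111 × 10^-4
  Medium: (17447/44429)²·(1−3411/17447)·86.4/3411 = 0.0031424116
  Very large: (1134/44429)²·(1−220/1134)·432.3/220 = 0.0010317839
  → Var(ȳ_str) = 0.0058953092.
Var(ȳ_srs) = (1 − 9792/44429)·91.79/9792 = 0.0073079858.
deff = 0.0058953092 / 0.0073079858 = 0.8067.

0.8067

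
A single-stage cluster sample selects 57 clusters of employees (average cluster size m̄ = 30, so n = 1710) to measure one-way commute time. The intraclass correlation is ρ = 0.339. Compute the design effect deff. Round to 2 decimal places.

deff = 1 + (30 − 1)·0.339 = 1 + 9.831 = 10.831.

10.83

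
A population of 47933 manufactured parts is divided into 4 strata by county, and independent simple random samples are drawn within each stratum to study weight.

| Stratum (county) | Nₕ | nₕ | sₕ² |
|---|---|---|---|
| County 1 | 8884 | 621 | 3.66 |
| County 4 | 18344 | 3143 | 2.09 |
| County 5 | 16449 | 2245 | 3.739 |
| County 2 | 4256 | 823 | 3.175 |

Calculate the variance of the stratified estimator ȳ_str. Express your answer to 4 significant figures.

Var(ȳ_str) = Σₕ Wₕ²(1 − fₕ)sₕ²/nₕ with Wₕ = Nₕ/N, N = 47933.
County 1: Wₕ = 0.18534204; term = 0.18534204²·(1 − 0.06990095)·3.66/621 = 1.8830704 × 10^-4.
County 4: Wₕ = 0.38270085; term = 0.38270085²·(1 − 0.17133668)·2.09/3143 = 8.070471 × 10^-5.
County 5: Wₕ = 0.34316650; term = 0.34316650²·(1 − 0.13648246)·3.739/2245 = 1.6936359 × 10^-4.
County 2: Wₕ = 0.08879060; term = 0.08879060²·(1 − 0.19337406)·3.175/823 = 2.4532968 × 10^-5.
Sum = 4.6290831 × 10^-4.

4.629 × 10^-4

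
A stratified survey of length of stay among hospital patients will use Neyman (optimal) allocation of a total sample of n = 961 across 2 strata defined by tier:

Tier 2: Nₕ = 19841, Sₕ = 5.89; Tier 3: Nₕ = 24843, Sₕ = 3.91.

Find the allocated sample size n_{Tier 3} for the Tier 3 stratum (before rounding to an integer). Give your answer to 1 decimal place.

436.2

Neyman allocation: nₕ = n·NₕSₕ / Σⱼ NⱼSⱼ.
Σ NⱼSⱼ = 19841·5.89 + 24843·3.91 = 213999.62.
n_{Tier 3} = 961·24843·3.91 / 213999.62 = 436.2.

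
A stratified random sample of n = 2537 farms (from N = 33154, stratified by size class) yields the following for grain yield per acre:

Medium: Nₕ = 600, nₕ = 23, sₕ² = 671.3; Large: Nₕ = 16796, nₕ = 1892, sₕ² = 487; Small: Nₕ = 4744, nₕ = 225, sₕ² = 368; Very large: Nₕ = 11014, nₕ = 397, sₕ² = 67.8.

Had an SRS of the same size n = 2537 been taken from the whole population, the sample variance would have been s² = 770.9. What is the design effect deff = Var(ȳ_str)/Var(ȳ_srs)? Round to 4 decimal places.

Var(ȳ_str) = Σ Wₕ²(1−fₕ)sₕ²/nₕ with Wₕ = Nₕ/33154:
  Medium: (600/33154)²·(1−23/600)·671.3/23 = 0.0091927195
  Large: (16796/33154)²·(1−1892/16796)·487/1892 = 0.058619846
  Small: (4744/33154)²·(1−225/4744)·368/225 = 0.031899249
  Very large: (11014/33154)²·(1−397/11014)·67.8/397 = 0.018168297
  → Var(ȳ_str) = 0.11788011.
Var(ȳ_srs) = (1 − 2537/33154)·770.9/2537 = 0.28061073.
deff = 0.11788011 / 0.28061073 = 0.4201.

0.4201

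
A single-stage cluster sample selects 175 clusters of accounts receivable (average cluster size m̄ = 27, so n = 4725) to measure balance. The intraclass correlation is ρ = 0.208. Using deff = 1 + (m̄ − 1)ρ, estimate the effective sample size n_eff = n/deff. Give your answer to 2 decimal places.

737.36

deff = 1 + (27 − 1)·0.208 = 1 + 5.408 = 6.408.
n_eff = 4725 / 6.408 = 737.36.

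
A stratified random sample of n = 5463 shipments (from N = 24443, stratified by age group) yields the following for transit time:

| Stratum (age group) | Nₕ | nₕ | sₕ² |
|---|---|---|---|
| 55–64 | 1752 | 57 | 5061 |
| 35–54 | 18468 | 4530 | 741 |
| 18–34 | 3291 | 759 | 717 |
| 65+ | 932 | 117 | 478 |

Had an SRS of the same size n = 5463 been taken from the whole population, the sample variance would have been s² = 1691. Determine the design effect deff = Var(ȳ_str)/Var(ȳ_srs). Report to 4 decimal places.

2.2058

Var(ȳ_str) = Σ Wₕ²(1−fₕ)sₕ²/nₕ with Wₕ = Nₕ/24443:
  55–64: (1752/24443)²·(1−57/1752)·5061/57 = 0.4413227
  35–54: (18468/24443)²·(1−4530/18468)·741/4530 = 0.070474389
  18–34: (3291/24443)²·(1−759/3291)·717/759 = 0.013175283
  65+: (932/24443)²·(1−117/932)·478/117 = 0.005194055
  → Var(ȳ_str) = 0.53016643.
Var(ȳ_srs) = (1 − 5463/24443)·1691/5463 = 0.24035552.
deff = 0.53016643 / 0.24035552 = 2.2058.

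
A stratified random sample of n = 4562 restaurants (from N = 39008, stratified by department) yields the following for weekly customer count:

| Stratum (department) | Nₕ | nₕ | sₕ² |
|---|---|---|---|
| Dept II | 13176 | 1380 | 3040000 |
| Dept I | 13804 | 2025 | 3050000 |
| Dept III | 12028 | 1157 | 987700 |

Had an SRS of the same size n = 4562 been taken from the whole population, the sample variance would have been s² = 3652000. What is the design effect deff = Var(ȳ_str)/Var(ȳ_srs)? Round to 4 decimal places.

0.6498

Var(ȳ_str) = Σ Wₕ²(1−fₕ)sₕ²/nₕ with Wₕ = Nₕ/39008:
  Dept II: (13176/39008)²·(1−1380/13176)·3040000/1380 = 225.0119
  Dept I: (13804/39008)²·(1−2025/13804)·3050000/2025 = 160.94623
  Dept III: (12028/39008)²·(1−1157/12028)·987700/1157 = 73.357959
  → Var(ȳ_str) = 459.31609.
Var(ȳ_srs) = (1 − 4562/39008)·3652000/4562 = 706.90426.
deff = 459.31609 / 706.90426 = 0.6498.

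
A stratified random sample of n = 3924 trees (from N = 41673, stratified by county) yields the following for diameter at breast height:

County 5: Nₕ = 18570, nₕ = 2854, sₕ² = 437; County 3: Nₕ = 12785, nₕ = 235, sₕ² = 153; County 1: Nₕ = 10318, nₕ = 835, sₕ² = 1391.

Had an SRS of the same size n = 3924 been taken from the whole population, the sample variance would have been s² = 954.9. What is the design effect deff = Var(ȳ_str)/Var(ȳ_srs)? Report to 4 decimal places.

0.8154

Var(ȳ_str) = Σ Wₕ²(1−fₕ)sₕ²/nₕ with Wₕ = Nₕ/41673:
  County 5: (18570/41673)²·(1−2854/18570)·437/2854 = 0.0257319
  County 3: (12785/41673)²·(1−235/12785)·153/235 = 0.060153167
  County 1: (10318/41673)²·(1−835/10318)·1391/835 = 0.093858238
  → Var(ȳ_str) = 0.17974331.
Var(ȳ_srs) = (1 − 3924/41673)·954.9/3924 = 0.22043451.
deff = 0.17974331 / 0.22043451 = 0.8154.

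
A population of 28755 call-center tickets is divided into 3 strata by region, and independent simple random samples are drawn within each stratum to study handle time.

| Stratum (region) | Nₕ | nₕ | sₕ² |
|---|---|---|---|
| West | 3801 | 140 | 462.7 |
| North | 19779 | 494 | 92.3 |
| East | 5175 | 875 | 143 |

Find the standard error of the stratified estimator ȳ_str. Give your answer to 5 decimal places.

0.38238

Var(ȳ_str) = Σₕ Wₕ²(1 − fₕ)sₕ²/nₕ with Wₕ = Nₕ/N, N = 28755.
West: Wₕ = 0.13218571; term = 0.13218571²·(1 − 0.03683241)·462.7/140 = 0.055621452.
North: Wₕ = 0.68784559; term = 0.68784559²·(1 − 0.02497598)·92.3/494 = 0.086192997.
East: Wₕ = 0.17996870; term = 0.17996870²·(1 − 0.16908213)·143/875 = 0.0043982514.
Sum = 0.1462127.
SE = √(0.1462127) = 0.38238.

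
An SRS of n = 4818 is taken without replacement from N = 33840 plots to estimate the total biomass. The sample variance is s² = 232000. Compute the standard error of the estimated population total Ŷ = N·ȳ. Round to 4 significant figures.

Var(Ŷ) = N²·Var(ȳ) = N²·(1 − n/N)·s²/n.
f = 4818/33840 = 0.14237589; Var(ȳ) = 0.85762411·232000/4818 = 41.296969.
Var(Ŷ) = 33840² · 41.296969 = 4.7291042 × 10^10.
SE(Ŷ) = √(4.7291042 × 10^10) = 217500.

217500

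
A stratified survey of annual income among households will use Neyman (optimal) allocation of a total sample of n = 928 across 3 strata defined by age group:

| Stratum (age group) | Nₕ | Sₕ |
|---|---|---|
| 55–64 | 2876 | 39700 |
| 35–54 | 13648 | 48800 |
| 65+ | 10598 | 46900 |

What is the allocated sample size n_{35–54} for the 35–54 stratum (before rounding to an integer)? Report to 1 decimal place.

Neyman allocation: nₕ = n·NₕSₕ / Σⱼ NⱼSⱼ.
Σ NⱼSⱼ = 2876·39700 + 13648·48800 + 10598·46900 = 1.2772458 × 10^9.
n_{35–54} = 928·13648·48800 / (1.2772458 × 10^9) = 483.9.

483.9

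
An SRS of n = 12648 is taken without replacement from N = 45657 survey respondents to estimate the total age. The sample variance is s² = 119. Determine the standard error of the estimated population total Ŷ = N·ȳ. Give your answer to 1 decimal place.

3765.6

Var(Ŷ) = N²·Var(ȳ) = N²·(1 − n/N)·s²/n.
f = 12648/45657 = 0.27702214; Var(ȳ) = 0.72297786·119/12648 = 0.006802211.
Var(Ŷ) = 45657² · 0.006802211 = 1.4179628 × 10^7.
SE(Ŷ) = √(1.4179628 × 10^7) = 3765.6.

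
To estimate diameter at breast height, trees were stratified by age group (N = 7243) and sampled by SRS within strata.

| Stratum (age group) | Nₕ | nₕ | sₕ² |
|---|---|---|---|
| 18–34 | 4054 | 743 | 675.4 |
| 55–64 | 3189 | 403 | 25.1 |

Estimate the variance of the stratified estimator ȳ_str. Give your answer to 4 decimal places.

0.2431

Var(ȳ_str) = Σₕ Wₕ²(1 − fₕ)sₕ²/nₕ with Wₕ = Nₕ/N, N = 7243.
18–34: Wₕ = 0.55971283; term = 0.55971283²·(1 − 0.18327578)·675.4/743 = 0.23258312.
55–64: Wₕ = 0.44028717; term = 0.44028717²·(1 − 0.12637190)·25.1/403 = 0.010547932.
Sum = 0.24313105.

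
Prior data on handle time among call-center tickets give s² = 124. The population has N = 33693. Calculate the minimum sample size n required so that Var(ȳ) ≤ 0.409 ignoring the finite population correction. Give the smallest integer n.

Without fpc, n₀ = s²/D = 124/0.409 = 303.1785.
Rounding up, n = 304.

304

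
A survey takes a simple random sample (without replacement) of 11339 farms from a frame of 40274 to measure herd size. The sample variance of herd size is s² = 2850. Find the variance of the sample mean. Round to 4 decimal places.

Under SRS without replacement, Var(ȳ) = (1 − f)·s²/n with f = n/N = 11339/40274 = 0.28154641.
Var(ȳ) = (1 − 0.28154641)·2850/11339 = 0.71845359·0.25134492 = 0.18057966.

0.1806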